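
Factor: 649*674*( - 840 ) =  - 2^4  *  3^1 * 5^1*7^1 * 11^1*59^1*337^1  =  -367437840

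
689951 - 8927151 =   -  8237200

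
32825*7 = 229775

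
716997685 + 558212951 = 1275210636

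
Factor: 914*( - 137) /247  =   - 125218/247 = - 2^1*13^ ( - 1)*19^( - 1 ) * 137^1*457^1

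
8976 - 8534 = 442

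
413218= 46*8983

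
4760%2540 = 2220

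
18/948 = 3/158=0.02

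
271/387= 271/387 = 0.70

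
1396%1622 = 1396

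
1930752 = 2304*838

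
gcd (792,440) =88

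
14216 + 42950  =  57166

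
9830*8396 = 82532680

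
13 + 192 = 205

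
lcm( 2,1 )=2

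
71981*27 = 1943487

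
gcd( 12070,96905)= 5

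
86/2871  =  86/2871= 0.03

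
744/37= 20 + 4/37 = 20.11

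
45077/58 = 777 + 11/58 =777.19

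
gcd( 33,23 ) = 1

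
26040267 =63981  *407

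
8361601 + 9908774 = 18270375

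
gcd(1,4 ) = 1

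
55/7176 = 55/7176=0.01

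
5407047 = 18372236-12965189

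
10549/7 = 1507 = 1507.00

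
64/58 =32/29=1.10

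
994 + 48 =1042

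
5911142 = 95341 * 62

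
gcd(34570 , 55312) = 6914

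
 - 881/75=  - 881/75 = - 11.75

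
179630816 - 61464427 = 118166389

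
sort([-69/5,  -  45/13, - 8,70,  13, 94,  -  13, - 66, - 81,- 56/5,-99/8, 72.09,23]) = [  -  81, - 66, -69/5,-13,- 99/8, - 56/5, - 8  , - 45/13, 13,  23,70, 72.09,94]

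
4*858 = 3432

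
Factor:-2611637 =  - 7^1 * 373091^1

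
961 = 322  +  639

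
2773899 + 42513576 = 45287475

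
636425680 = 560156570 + 76269110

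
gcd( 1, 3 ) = 1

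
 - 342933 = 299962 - 642895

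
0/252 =0 = 0.00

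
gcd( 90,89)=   1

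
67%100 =67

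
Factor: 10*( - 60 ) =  - 600 = -2^3*3^1*5^2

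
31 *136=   4216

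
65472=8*8184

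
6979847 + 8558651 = 15538498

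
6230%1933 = 431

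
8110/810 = 10 + 1/81 = 10.01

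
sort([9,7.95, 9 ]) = [ 7.95,  9, 9]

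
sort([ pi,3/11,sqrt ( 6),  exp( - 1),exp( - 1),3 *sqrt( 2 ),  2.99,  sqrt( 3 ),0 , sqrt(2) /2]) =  [0, 3/11,exp( - 1 ),exp(  -  1), sqrt(2)/2, sqrt(3),  sqrt(  6 ), 2.99, pi,  3*sqrt(2) ] 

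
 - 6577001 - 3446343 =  - 10023344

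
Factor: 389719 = 11^1*71^1 * 499^1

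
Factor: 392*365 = 143080=2^3*5^1*  7^2* 73^1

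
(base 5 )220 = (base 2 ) 111100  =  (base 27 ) 26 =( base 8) 74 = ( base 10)60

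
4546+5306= 9852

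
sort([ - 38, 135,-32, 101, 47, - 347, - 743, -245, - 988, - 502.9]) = [ - 988, -743, - 502.9, - 347, - 245, - 38, - 32,  47 , 101,135] 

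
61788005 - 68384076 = -6596071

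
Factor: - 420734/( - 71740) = 2^( - 1)*5^(  -  1)*17^( - 1)*997^1= 997/170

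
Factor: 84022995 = 3^1*5^1*7^4*2333^1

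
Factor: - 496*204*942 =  - 95315328 = - 2^7* 3^2*17^1*31^1*157^1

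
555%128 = 43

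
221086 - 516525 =-295439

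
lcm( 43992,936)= 43992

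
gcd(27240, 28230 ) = 30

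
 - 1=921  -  922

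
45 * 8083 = 363735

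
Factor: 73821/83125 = 3^1*5^( -4)*7^(-1) * 11^1*19^( - 1)*2237^1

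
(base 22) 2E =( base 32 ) 1Q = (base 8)72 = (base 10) 58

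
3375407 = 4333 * 779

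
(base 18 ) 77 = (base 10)133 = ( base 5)1013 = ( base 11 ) 111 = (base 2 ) 10000101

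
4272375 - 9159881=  - 4887506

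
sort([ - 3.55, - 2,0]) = [ - 3.55, - 2,0 ] 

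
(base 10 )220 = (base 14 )11a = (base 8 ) 334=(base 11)190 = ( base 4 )3130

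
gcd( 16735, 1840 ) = 5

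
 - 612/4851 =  - 1 + 471/539 = - 0.13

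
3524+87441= 90965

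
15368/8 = 1921 = 1921.00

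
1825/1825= 1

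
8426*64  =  539264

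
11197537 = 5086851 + 6110686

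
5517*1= 5517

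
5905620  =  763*7740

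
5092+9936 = 15028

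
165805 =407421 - 241616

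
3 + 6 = 9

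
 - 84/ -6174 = 2/147= 0.01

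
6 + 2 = 8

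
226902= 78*2909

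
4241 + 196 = 4437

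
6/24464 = 3/12232 = 0.00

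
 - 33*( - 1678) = 55374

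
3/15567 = 1/5189 = 0.00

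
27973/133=210+43/133 = 210.32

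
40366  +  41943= 82309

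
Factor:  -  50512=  - 2^4*7^1 * 11^1*41^1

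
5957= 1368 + 4589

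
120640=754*160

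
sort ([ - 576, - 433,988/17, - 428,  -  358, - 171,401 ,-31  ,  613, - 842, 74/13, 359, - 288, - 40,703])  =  [ - 842,- 576, - 433, - 428, - 358, - 288,-171, - 40, - 31, 74/13,988/17, 359, 401, 613,703 ] 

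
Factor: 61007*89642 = 5468789494 = 2^1*7^1 * 19^1*337^1*61007^1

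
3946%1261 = 163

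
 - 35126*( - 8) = 281008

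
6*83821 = 502926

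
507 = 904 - 397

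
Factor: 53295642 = 2^1*3^2*2960869^1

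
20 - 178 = -158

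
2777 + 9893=12670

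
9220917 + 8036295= 17257212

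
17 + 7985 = 8002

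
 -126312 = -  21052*6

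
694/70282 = 347/35141= 0.01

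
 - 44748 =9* ( - 4972 )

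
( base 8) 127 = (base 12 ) 73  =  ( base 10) 87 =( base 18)4f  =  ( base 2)1010111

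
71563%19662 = 12577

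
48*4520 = 216960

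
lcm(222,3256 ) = 9768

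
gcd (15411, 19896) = 3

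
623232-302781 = 320451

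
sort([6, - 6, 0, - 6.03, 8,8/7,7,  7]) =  [  -  6.03, - 6, 0,  8/7,  6,  7,7,8] 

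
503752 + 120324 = 624076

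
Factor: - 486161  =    -  13^1*37397^1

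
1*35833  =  35833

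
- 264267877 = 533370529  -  797638406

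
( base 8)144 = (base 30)3A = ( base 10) 100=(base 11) 91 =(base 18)5a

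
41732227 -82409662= - 40677435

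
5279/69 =76 + 35/69= 76.51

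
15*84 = 1260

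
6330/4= 1582 + 1/2 = 1582.50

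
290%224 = 66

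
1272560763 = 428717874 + 843842889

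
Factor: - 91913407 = - 17^1 *5406671^1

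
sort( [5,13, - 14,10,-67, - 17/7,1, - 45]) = [ - 67,-45,-14,-17/7,1,5, 10, 13 ] 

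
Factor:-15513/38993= - 3^1*5171^1*38993^( - 1 ) 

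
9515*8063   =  76719445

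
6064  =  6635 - 571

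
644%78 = 20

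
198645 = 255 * 779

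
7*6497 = 45479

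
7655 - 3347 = 4308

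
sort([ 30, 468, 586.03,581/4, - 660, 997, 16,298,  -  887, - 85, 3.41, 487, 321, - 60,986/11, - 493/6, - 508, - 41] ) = [ - 887, - 660 , - 508, - 85,-493/6, - 60,-41, 3.41, 16, 30,986/11, 581/4, 298,  321, 468,487,586.03,997] 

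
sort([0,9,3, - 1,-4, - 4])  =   [ - 4,  -  4 ,-1,0,3, 9]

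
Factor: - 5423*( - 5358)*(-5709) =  - 2^1*3^2*11^2*17^1*19^1 * 29^1*47^1*173^1 = -165883181706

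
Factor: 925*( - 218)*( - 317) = 63923050=2^1 * 5^2* 37^1*109^1 * 317^1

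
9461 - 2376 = 7085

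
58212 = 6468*9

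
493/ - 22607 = - 493/22607 = - 0.02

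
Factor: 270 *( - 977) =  - 263790 = - 2^1*3^3*5^1*977^1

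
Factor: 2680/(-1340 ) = - 2 = - 2^1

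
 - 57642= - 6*9607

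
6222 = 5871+351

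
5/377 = 5/377 = 0.01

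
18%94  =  18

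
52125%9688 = 3685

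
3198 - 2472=726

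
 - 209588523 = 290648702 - 500237225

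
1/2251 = 1/2251=0.00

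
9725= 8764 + 961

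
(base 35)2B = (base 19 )45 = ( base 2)1010001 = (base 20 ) 41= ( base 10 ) 81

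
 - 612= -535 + -77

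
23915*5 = 119575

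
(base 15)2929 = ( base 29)ADR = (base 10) 8814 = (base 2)10001001101110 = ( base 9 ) 13073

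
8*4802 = 38416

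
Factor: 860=2^2*5^1*43^1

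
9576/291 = 3192/97 = 32.91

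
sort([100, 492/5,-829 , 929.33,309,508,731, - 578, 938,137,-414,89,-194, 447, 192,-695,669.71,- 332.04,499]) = [  -  829, - 695, - 578,-414,-332.04,-194 , 89,492/5, 100,137,192, 309,447, 499,508,669.71, 731,929.33,938]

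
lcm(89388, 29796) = 89388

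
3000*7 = 21000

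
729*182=132678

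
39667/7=39667/7=5666.71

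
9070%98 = 54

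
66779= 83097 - 16318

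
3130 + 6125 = 9255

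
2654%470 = 304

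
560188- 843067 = -282879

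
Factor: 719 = 719^1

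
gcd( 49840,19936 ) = 9968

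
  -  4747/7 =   -  679+6/7 = -678.14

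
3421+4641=8062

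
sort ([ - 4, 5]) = [  -  4 , 5]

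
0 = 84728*0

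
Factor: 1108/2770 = 2/5  =  2^1*5^ ( - 1)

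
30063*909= 27327267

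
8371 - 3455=4916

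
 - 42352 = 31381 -73733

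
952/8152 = 119/1019 = 0.12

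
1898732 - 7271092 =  - 5372360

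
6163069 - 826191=5336878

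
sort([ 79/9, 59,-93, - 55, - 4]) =[ - 93, - 55, - 4,79/9,59] 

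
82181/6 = 13696 +5/6 = 13696.83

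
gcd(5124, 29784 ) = 12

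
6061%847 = 132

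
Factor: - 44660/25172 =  - 5^1 * 11^1 *31^( - 1)= - 55/31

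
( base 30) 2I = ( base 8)116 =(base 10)78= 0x4E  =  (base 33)2c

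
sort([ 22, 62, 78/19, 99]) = [ 78/19, 22, 62, 99]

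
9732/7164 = 1 + 214/597  =  1.36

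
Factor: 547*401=401^1 *547^1 = 219347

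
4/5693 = 4/5693  =  0.00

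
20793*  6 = 124758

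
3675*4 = 14700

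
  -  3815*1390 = -5302850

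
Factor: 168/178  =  84/89= 2^2*3^1*7^1  *89^ (  -  1)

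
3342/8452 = 1671/4226 = 0.40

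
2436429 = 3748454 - 1312025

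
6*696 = 4176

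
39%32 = 7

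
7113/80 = 7113/80 = 88.91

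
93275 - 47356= 45919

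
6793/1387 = 4 + 1245/1387 = 4.90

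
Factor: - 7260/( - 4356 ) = 3^( - 1)*5^1 = 5/3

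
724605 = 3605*201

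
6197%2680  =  837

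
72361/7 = 72361/7  =  10337.29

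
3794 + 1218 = 5012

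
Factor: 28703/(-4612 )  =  -2^(- 2)*1153^(- 1)  *  28703^1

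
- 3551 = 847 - 4398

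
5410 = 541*10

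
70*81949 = 5736430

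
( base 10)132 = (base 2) 10000100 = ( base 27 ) 4O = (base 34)3u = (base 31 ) 48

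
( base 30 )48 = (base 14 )92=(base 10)128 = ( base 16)80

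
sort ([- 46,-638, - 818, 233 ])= [  -  818,-638, - 46,233] 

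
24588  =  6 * 4098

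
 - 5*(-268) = 1340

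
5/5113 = 5/5113  =  0.00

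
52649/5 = 52649/5  =  10529.80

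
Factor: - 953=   -  953^1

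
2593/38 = 68 + 9/38 = 68.24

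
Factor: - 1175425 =-5^2*47017^1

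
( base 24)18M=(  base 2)1100010110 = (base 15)37a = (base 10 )790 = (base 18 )27G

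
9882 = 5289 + 4593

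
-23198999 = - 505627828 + 482428829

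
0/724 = 0 = 0.00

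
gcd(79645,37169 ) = 1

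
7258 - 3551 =3707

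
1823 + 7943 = 9766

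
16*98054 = 1568864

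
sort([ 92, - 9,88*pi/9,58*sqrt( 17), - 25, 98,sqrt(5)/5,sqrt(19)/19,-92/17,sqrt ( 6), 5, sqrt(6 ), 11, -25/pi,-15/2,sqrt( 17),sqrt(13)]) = [- 25,  -  9, - 25/pi,- 15/2, - 92/17,sqrt( 19)/19,sqrt ( 5 )/5, sqrt(6),  sqrt(6),sqrt (13 ),sqrt( 17 ), 5,11,  88 * pi/9, 92,98 , 58 * sqrt(17)] 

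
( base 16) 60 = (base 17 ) 5b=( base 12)80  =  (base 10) 96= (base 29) 39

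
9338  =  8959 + 379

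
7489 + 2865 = 10354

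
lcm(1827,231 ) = 20097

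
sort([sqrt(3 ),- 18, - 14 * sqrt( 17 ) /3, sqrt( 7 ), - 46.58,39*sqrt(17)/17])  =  [  -  46.58, - 14*sqrt( 17) /3,-18,sqrt( 3 ),sqrt( 7), 39 * sqrt( 17 ) /17]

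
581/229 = 2+ 123/229 = 2.54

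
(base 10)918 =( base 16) 396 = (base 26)198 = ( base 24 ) 1e6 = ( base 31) tj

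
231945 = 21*11045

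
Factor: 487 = 487^1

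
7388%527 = 10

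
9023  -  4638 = 4385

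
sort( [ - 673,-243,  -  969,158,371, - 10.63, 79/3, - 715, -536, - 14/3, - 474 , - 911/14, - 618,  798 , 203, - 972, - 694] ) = [ - 972 , - 969, - 715, - 694, - 673, - 618, - 536,-474, - 243, - 911/14, - 10.63 , - 14/3,79/3, 158, 203,  371,798]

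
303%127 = 49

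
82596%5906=5818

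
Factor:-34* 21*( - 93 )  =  66402 = 2^1*3^2 * 7^1 * 17^1 * 31^1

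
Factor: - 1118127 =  - 3^1*372709^1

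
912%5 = 2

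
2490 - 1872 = 618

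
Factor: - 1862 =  - 2^1*7^2*19^1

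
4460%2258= 2202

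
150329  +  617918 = 768247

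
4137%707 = 602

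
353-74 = 279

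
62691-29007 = 33684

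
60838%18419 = 5581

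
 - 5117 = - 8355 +3238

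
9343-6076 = 3267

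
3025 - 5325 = -2300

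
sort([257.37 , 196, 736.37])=[ 196,257.37,736.37]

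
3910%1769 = 372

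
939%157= 154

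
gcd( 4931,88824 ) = 1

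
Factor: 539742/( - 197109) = -994/363 = - 2^1*3^( -1)*7^1*11^ ( - 2) * 71^1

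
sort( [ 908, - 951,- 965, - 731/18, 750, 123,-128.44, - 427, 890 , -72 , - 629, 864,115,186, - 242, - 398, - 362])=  [ - 965, - 951, - 629,-427, - 398,-362, - 242,  -  128.44, - 72, - 731/18, 115, 123 , 186, 750,864, 890, 908]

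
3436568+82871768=86308336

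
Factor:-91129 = -91129^1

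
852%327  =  198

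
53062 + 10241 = 63303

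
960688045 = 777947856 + 182740189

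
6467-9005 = - 2538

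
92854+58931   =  151785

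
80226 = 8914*9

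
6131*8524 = 52260644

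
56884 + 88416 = 145300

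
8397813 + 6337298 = 14735111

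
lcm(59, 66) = 3894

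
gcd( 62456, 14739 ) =1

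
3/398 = 3/398 = 0.01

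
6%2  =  0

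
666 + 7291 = 7957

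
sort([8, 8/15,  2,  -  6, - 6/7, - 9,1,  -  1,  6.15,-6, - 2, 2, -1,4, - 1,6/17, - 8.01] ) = [  -  9,  -  8.01,-6,-6 ,- 2, - 1,-1, - 1, - 6/7,6/17,8/15,1, 2, 2  ,  4,6.15,8 ]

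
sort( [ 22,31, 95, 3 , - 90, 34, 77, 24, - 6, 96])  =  [- 90,- 6,3,  22  ,  24,  31,  34,  77,95,  96]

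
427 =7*61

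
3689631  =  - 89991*( - 41 ) 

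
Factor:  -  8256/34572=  - 16/67=   - 2^4*67^(  -  1 )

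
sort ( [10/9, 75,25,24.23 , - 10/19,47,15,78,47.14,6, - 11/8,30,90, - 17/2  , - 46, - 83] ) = [ - 83, - 46, - 17/2, - 11/8, - 10/19,10/9 , 6,  15,24.23, 25,30,47,47.14,75,78,90]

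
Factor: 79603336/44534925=2^3 *3^( - 2 )*5^( - 2 )*47^1 * 197933^(-1 )*211711^1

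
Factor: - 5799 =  - 3^1*1933^1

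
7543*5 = 37715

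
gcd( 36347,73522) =1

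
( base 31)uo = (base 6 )4230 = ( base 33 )SU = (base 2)1110111010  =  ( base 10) 954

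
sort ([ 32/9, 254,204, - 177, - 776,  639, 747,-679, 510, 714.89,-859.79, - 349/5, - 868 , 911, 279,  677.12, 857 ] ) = [ - 868,-859.79 , - 776, - 679,-177, - 349/5, 32/9, 204,254, 279, 510, 639, 677.12, 714.89, 747, 857, 911]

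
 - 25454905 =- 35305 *721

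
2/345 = 2/345 = 0.01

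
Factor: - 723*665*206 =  - 2^1 * 3^1*5^1*7^1*19^1*103^1*241^1 = - 99043770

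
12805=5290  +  7515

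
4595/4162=4595/4162  =  1.10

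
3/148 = 3/148 = 0.02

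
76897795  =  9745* 7891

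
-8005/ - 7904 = 1 + 101/7904 =1.01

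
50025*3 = 150075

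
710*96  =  68160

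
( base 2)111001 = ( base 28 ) 21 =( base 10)57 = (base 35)1M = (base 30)1r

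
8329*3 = 24987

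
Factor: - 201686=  - 2^1 * 31^1*3253^1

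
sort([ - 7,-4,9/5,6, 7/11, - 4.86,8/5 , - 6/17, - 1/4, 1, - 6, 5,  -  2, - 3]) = [ - 7,  -  6, - 4.86, - 4, - 3, - 2, - 6/17, - 1/4 , 7/11,1, 8/5, 9/5,5,6 ]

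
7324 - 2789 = 4535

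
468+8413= 8881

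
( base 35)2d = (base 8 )123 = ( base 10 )83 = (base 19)47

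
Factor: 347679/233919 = 489/329 = 3^1*7^ ( - 1)*47^(-1)*  163^1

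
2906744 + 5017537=7924281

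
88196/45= 88196/45 = 1959.91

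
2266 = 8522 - 6256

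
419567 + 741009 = 1160576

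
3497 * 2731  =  9550307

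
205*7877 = 1614785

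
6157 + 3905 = 10062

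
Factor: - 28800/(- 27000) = 16/15 = 2^4*3^( - 1)*5^( - 1)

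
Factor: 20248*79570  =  1611133360=2^4* 5^1*73^1*109^1 * 2531^1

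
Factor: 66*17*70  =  78540 = 2^2*3^1*5^1* 7^1*11^1*17^1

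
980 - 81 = 899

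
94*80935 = 7607890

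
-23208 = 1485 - 24693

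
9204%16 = 4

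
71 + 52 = 123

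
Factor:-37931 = -83^1*457^1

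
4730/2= 2365 = 2365.00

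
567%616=567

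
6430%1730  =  1240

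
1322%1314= 8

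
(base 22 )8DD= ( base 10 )4171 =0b1000001001011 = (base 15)1381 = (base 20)a8b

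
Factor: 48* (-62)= - 2^5  *3^1 * 31^1 = -  2976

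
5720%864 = 536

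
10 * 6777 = 67770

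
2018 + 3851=5869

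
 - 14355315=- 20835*689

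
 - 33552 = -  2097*16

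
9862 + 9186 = 19048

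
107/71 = 107/71 = 1.51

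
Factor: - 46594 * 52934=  - 2466406796 = - 2^2*7^1*19^1*199^1*23297^1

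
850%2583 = 850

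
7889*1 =7889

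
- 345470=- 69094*5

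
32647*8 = 261176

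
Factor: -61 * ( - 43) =43^1*61^1 = 2623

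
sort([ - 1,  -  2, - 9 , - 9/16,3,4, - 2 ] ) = [ - 9, -2, - 2,  -  1, - 9/16,3, 4]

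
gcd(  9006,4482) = 6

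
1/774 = 1/774 = 0.00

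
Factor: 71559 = 3^2 * 7951^1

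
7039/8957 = 7039/8957 = 0.79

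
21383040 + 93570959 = 114953999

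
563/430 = 563/430 = 1.31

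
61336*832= 51031552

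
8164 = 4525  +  3639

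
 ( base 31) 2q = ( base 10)88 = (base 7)154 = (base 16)58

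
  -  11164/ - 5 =11164/5 = 2232.80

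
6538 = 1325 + 5213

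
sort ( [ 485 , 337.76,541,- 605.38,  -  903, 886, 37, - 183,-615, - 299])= [ - 903 , - 615, - 605.38,  -  299,- 183, 37, 337.76,485, 541, 886]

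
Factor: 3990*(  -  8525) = -34014750 =- 2^1*3^1 * 5^3*7^1*11^1*19^1*31^1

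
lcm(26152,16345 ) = 130760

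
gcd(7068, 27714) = 186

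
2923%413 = 32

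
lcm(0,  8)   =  0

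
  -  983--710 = -273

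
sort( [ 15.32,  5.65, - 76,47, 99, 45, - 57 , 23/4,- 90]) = [ - 90,-76, - 57,5.65,23/4, 15.32,  45,  47,99] 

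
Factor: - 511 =-7^1*73^1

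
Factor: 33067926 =2^1 * 3^5 * 68041^1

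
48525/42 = 1155 + 5/14=1155.36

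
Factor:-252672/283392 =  - 3^(-2)*7^1*41^( - 1)*47^1 = -329/369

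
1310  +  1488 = 2798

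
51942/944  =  55 + 11/472 =55.02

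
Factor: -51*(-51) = 3^2*17^2  =  2601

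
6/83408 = 3/41704=0.00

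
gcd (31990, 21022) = 914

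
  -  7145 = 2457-9602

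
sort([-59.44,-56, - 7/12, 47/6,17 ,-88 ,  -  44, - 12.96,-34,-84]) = [ - 88, - 84,-59.44,-56, - 44 ,-34, - 12.96, - 7/12,  47/6, 17]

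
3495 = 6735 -3240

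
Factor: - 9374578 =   -  2^1*401^1*11689^1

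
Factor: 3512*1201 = 4217912  =  2^3 * 439^1*  1201^1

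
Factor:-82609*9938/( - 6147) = 2^1 * 3^( - 2)*683^ ( - 1) * 4969^1*82609^1 = 820968242/6147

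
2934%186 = 144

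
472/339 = 472/339 =1.39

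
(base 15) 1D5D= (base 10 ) 6388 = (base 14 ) 2484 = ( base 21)EA4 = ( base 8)14364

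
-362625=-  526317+163692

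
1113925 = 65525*17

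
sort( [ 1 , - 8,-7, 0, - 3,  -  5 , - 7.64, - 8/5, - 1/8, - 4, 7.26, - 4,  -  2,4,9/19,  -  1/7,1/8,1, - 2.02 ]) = [ - 8,  -  7.64, - 7, - 5, - 4, - 4, - 3, - 2.02, - 2, - 8/5, - 1/7, - 1/8,0,1/8,9/19,1 , 1, 4,7.26 ]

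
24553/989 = 24+19/23=24.83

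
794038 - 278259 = 515779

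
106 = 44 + 62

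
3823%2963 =860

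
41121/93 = 442 + 5/31 = 442.16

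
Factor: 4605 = 3^1*5^1*307^1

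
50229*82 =4118778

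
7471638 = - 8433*( - 886 ) 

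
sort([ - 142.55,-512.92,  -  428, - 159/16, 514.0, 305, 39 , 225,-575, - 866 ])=[-866, - 575 ,-512.92, - 428, - 142.55, - 159/16,39 , 225,305, 514.0 ] 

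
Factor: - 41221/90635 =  - 5^( - 1)*18127^( - 1) * 41221^1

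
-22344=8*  ( - 2793)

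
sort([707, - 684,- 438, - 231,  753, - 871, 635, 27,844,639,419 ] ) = [ - 871, - 684, - 438 ,-231, 27,419, 635, 639,707, 753 , 844 ] 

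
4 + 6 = 10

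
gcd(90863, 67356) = 1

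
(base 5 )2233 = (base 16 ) 13e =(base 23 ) DJ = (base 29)AS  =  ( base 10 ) 318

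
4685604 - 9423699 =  - 4738095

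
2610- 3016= -406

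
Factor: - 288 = - 2^5*3^2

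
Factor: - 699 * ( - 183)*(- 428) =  - 2^2*3^2 *61^1*107^1*233^1 = - 54748476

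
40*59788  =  2391520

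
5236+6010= 11246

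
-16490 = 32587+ - 49077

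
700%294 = 112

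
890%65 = 45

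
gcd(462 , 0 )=462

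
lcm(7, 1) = 7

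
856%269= 49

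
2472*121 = 299112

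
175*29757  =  5207475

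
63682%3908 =1154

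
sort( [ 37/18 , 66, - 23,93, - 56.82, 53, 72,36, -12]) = [-56.82, - 23, - 12, 37/18, 36,53,66,72 , 93]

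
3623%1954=1669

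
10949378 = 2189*5002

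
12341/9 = 12341/9 = 1371.22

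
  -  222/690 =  - 1 + 78/115 = -  0.32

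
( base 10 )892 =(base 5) 12032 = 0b1101111100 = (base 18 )2DA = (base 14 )47A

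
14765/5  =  2953=2953.00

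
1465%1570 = 1465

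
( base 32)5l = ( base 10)181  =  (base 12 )131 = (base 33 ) 5G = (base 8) 265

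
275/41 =6+29/41= 6.71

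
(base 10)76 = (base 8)114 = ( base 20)3g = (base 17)48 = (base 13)5b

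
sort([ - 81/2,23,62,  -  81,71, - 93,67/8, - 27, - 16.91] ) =[-93, - 81,-81/2,-27, - 16.91,67/8 , 23,62, 71] 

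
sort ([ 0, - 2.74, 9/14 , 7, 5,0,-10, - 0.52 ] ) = [-10,-2.74, - 0.52,0,0,  9/14,5, 7]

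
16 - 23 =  - 7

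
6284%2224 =1836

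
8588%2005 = 568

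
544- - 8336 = 8880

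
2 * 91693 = 183386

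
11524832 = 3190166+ 8334666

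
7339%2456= 2427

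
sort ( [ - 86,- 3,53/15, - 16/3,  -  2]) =[ - 86, - 16/3,-3,-2,  53/15]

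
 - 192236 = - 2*96118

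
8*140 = 1120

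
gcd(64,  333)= 1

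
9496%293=120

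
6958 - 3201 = 3757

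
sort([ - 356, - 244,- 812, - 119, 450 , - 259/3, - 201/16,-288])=[ - 812, - 356, - 288, - 244,-119 ,-259/3, - 201/16, 450]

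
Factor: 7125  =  3^1*5^3*19^1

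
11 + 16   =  27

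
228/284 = 57/71 = 0.80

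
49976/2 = 24988 = 24988.00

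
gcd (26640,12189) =3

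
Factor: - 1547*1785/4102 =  - 394485/586 = - 2^(-1)*3^1*5^1*7^1*13^1*17^2*293^ ( - 1 ) 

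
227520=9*25280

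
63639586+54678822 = 118318408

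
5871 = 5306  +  565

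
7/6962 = 7/6962 = 0.00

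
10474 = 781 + 9693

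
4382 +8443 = 12825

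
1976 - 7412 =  - 5436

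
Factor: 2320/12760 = 2/11   =  2^1*11^(- 1 ) 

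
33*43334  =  1430022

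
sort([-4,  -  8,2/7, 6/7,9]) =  [  -  8,- 4, 2/7,6/7, 9]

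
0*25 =0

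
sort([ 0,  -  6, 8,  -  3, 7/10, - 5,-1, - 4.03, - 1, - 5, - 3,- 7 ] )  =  [ - 7,-6, - 5, - 5, - 4.03, - 3, - 3,-1,-1, 0, 7/10,  8]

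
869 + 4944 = 5813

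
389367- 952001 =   -  562634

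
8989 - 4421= 4568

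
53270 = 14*3805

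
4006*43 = 172258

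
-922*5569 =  - 5134618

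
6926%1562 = 678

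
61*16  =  976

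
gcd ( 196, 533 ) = 1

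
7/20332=7/20332 = 0.00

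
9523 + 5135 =14658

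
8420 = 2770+5650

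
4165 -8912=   -  4747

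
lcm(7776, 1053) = 101088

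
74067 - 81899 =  - 7832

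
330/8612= 165/4306  =  0.04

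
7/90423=7/90423=0.00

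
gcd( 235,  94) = 47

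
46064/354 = 130+22/177 = 130.12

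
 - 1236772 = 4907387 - 6144159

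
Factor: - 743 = -743^1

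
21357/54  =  791/2 = 395.50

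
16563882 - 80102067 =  - 63538185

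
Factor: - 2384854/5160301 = -2^1*41^(-1 ) *43^( -1 )*2927^( -1)*1192427^1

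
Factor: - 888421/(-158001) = 3^( - 1)*19^2 * 23^1*107^1*52667^(  -  1 )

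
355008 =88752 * 4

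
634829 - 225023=409806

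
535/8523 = 535/8523 = 0.06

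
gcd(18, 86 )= 2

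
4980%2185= 610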